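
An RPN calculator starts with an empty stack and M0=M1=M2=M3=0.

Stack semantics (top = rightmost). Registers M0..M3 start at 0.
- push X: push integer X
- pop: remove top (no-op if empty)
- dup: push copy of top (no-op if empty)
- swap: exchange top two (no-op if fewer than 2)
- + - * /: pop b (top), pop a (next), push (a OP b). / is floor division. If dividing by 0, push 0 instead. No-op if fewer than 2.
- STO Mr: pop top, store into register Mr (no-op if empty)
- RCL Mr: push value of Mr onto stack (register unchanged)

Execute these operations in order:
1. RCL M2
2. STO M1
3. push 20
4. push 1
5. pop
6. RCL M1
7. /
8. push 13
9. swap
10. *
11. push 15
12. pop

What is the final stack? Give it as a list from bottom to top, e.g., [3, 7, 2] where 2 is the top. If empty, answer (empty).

Answer: [0]

Derivation:
After op 1 (RCL M2): stack=[0] mem=[0,0,0,0]
After op 2 (STO M1): stack=[empty] mem=[0,0,0,0]
After op 3 (push 20): stack=[20] mem=[0,0,0,0]
After op 4 (push 1): stack=[20,1] mem=[0,0,0,0]
After op 5 (pop): stack=[20] mem=[0,0,0,0]
After op 6 (RCL M1): stack=[20,0] mem=[0,0,0,0]
After op 7 (/): stack=[0] mem=[0,0,0,0]
After op 8 (push 13): stack=[0,13] mem=[0,0,0,0]
After op 9 (swap): stack=[13,0] mem=[0,0,0,0]
After op 10 (*): stack=[0] mem=[0,0,0,0]
After op 11 (push 15): stack=[0,15] mem=[0,0,0,0]
After op 12 (pop): stack=[0] mem=[0,0,0,0]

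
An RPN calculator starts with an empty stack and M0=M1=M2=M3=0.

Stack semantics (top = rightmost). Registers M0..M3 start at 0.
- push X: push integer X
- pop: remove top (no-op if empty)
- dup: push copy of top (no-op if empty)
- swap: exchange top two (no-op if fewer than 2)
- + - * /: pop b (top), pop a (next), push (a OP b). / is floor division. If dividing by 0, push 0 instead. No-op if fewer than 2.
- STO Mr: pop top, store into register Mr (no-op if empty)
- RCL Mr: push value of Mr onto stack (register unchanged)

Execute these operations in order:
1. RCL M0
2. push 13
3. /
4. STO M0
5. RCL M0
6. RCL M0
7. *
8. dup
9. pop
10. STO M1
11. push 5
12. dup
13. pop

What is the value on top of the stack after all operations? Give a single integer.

Answer: 5

Derivation:
After op 1 (RCL M0): stack=[0] mem=[0,0,0,0]
After op 2 (push 13): stack=[0,13] mem=[0,0,0,0]
After op 3 (/): stack=[0] mem=[0,0,0,0]
After op 4 (STO M0): stack=[empty] mem=[0,0,0,0]
After op 5 (RCL M0): stack=[0] mem=[0,0,0,0]
After op 6 (RCL M0): stack=[0,0] mem=[0,0,0,0]
After op 7 (*): stack=[0] mem=[0,0,0,0]
After op 8 (dup): stack=[0,0] mem=[0,0,0,0]
After op 9 (pop): stack=[0] mem=[0,0,0,0]
After op 10 (STO M1): stack=[empty] mem=[0,0,0,0]
After op 11 (push 5): stack=[5] mem=[0,0,0,0]
After op 12 (dup): stack=[5,5] mem=[0,0,0,0]
After op 13 (pop): stack=[5] mem=[0,0,0,0]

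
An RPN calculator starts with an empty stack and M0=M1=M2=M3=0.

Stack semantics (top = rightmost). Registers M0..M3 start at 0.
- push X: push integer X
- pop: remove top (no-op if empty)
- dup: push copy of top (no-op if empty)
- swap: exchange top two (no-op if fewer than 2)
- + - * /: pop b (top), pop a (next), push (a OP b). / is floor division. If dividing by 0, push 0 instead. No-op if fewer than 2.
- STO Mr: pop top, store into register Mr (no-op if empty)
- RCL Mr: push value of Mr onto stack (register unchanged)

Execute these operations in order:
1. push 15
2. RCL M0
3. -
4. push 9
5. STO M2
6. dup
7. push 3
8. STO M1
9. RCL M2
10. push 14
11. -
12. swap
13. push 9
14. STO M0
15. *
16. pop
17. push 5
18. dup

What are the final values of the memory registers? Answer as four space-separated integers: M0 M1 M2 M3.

Answer: 9 3 9 0

Derivation:
After op 1 (push 15): stack=[15] mem=[0,0,0,0]
After op 2 (RCL M0): stack=[15,0] mem=[0,0,0,0]
After op 3 (-): stack=[15] mem=[0,0,0,0]
After op 4 (push 9): stack=[15,9] mem=[0,0,0,0]
After op 5 (STO M2): stack=[15] mem=[0,0,9,0]
After op 6 (dup): stack=[15,15] mem=[0,0,9,0]
After op 7 (push 3): stack=[15,15,3] mem=[0,0,9,0]
After op 8 (STO M1): stack=[15,15] mem=[0,3,9,0]
After op 9 (RCL M2): stack=[15,15,9] mem=[0,3,9,0]
After op 10 (push 14): stack=[15,15,9,14] mem=[0,3,9,0]
After op 11 (-): stack=[15,15,-5] mem=[0,3,9,0]
After op 12 (swap): stack=[15,-5,15] mem=[0,3,9,0]
After op 13 (push 9): stack=[15,-5,15,9] mem=[0,3,9,0]
After op 14 (STO M0): stack=[15,-5,15] mem=[9,3,9,0]
After op 15 (*): stack=[15,-75] mem=[9,3,9,0]
After op 16 (pop): stack=[15] mem=[9,3,9,0]
After op 17 (push 5): stack=[15,5] mem=[9,3,9,0]
After op 18 (dup): stack=[15,5,5] mem=[9,3,9,0]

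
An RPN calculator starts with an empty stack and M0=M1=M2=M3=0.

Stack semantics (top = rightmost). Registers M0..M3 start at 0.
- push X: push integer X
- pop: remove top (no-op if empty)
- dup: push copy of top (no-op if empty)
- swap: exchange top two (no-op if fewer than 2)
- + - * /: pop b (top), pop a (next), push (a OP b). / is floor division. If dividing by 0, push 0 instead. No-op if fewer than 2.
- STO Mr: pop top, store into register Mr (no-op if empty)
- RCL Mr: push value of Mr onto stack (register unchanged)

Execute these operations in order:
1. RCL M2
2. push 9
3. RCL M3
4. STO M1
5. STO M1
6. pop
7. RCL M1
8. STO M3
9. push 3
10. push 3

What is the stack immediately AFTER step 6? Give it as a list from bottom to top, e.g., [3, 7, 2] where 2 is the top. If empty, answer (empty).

After op 1 (RCL M2): stack=[0] mem=[0,0,0,0]
After op 2 (push 9): stack=[0,9] mem=[0,0,0,0]
After op 3 (RCL M3): stack=[0,9,0] mem=[0,0,0,0]
After op 4 (STO M1): stack=[0,9] mem=[0,0,0,0]
After op 5 (STO M1): stack=[0] mem=[0,9,0,0]
After op 6 (pop): stack=[empty] mem=[0,9,0,0]

(empty)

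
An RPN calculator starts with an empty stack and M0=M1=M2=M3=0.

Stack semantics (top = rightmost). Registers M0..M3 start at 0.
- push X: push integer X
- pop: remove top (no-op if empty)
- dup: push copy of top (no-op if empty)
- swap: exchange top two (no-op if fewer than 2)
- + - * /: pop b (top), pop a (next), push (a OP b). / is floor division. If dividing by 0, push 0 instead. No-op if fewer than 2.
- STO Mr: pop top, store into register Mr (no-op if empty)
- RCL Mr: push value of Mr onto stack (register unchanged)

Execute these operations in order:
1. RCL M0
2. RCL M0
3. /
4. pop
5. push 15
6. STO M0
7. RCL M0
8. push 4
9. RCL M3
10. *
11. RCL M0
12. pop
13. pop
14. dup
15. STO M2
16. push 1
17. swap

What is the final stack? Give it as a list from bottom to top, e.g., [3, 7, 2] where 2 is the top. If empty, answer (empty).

Answer: [1, 15]

Derivation:
After op 1 (RCL M0): stack=[0] mem=[0,0,0,0]
After op 2 (RCL M0): stack=[0,0] mem=[0,0,0,0]
After op 3 (/): stack=[0] mem=[0,0,0,0]
After op 4 (pop): stack=[empty] mem=[0,0,0,0]
After op 5 (push 15): stack=[15] mem=[0,0,0,0]
After op 6 (STO M0): stack=[empty] mem=[15,0,0,0]
After op 7 (RCL M0): stack=[15] mem=[15,0,0,0]
After op 8 (push 4): stack=[15,4] mem=[15,0,0,0]
After op 9 (RCL M3): stack=[15,4,0] mem=[15,0,0,0]
After op 10 (*): stack=[15,0] mem=[15,0,0,0]
After op 11 (RCL M0): stack=[15,0,15] mem=[15,0,0,0]
After op 12 (pop): stack=[15,0] mem=[15,0,0,0]
After op 13 (pop): stack=[15] mem=[15,0,0,0]
After op 14 (dup): stack=[15,15] mem=[15,0,0,0]
After op 15 (STO M2): stack=[15] mem=[15,0,15,0]
After op 16 (push 1): stack=[15,1] mem=[15,0,15,0]
After op 17 (swap): stack=[1,15] mem=[15,0,15,0]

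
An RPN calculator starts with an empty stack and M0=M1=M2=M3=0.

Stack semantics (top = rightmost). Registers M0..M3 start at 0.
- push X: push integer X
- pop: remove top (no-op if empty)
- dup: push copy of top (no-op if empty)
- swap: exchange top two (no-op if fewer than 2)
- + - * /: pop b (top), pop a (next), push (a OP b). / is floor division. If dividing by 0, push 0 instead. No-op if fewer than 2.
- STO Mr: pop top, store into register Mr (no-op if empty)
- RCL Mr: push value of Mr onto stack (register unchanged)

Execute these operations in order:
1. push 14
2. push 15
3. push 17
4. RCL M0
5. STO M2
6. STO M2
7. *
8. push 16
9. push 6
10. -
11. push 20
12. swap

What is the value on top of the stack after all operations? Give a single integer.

Answer: 10

Derivation:
After op 1 (push 14): stack=[14] mem=[0,0,0,0]
After op 2 (push 15): stack=[14,15] mem=[0,0,0,0]
After op 3 (push 17): stack=[14,15,17] mem=[0,0,0,0]
After op 4 (RCL M0): stack=[14,15,17,0] mem=[0,0,0,0]
After op 5 (STO M2): stack=[14,15,17] mem=[0,0,0,0]
After op 6 (STO M2): stack=[14,15] mem=[0,0,17,0]
After op 7 (*): stack=[210] mem=[0,0,17,0]
After op 8 (push 16): stack=[210,16] mem=[0,0,17,0]
After op 9 (push 6): stack=[210,16,6] mem=[0,0,17,0]
After op 10 (-): stack=[210,10] mem=[0,0,17,0]
After op 11 (push 20): stack=[210,10,20] mem=[0,0,17,0]
After op 12 (swap): stack=[210,20,10] mem=[0,0,17,0]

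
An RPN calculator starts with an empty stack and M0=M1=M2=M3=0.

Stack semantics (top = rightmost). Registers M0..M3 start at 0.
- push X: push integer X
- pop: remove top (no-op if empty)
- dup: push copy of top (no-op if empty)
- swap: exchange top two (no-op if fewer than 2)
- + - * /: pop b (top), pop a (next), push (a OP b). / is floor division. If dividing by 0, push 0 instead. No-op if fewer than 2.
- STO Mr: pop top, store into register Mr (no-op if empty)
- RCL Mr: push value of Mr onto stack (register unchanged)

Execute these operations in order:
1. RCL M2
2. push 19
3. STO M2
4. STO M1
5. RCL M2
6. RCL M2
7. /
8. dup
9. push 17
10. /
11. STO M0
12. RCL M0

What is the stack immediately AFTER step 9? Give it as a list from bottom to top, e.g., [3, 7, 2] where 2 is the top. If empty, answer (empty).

After op 1 (RCL M2): stack=[0] mem=[0,0,0,0]
After op 2 (push 19): stack=[0,19] mem=[0,0,0,0]
After op 3 (STO M2): stack=[0] mem=[0,0,19,0]
After op 4 (STO M1): stack=[empty] mem=[0,0,19,0]
After op 5 (RCL M2): stack=[19] mem=[0,0,19,0]
After op 6 (RCL M2): stack=[19,19] mem=[0,0,19,0]
After op 7 (/): stack=[1] mem=[0,0,19,0]
After op 8 (dup): stack=[1,1] mem=[0,0,19,0]
After op 9 (push 17): stack=[1,1,17] mem=[0,0,19,0]

[1, 1, 17]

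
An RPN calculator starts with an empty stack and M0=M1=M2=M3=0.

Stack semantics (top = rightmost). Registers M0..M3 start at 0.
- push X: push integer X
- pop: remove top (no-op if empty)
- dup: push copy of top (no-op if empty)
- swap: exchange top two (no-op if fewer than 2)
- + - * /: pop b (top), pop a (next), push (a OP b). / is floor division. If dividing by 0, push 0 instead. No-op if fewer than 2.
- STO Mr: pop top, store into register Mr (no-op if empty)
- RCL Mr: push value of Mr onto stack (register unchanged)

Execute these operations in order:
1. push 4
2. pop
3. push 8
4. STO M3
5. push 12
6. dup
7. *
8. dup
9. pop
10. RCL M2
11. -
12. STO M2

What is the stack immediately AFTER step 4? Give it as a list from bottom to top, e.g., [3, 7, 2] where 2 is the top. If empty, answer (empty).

After op 1 (push 4): stack=[4] mem=[0,0,0,0]
After op 2 (pop): stack=[empty] mem=[0,0,0,0]
After op 3 (push 8): stack=[8] mem=[0,0,0,0]
After op 4 (STO M3): stack=[empty] mem=[0,0,0,8]

(empty)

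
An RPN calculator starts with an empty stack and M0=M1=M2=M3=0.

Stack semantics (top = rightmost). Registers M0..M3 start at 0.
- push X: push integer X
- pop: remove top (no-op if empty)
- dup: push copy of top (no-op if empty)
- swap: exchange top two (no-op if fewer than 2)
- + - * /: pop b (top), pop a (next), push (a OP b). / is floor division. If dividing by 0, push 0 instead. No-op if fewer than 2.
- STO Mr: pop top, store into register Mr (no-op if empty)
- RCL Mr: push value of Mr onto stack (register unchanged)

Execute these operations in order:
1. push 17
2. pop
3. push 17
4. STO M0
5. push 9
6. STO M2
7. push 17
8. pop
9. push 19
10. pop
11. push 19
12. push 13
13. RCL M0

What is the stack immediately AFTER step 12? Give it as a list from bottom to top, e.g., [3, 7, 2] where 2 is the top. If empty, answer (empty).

After op 1 (push 17): stack=[17] mem=[0,0,0,0]
After op 2 (pop): stack=[empty] mem=[0,0,0,0]
After op 3 (push 17): stack=[17] mem=[0,0,0,0]
After op 4 (STO M0): stack=[empty] mem=[17,0,0,0]
After op 5 (push 9): stack=[9] mem=[17,0,0,0]
After op 6 (STO M2): stack=[empty] mem=[17,0,9,0]
After op 7 (push 17): stack=[17] mem=[17,0,9,0]
After op 8 (pop): stack=[empty] mem=[17,0,9,0]
After op 9 (push 19): stack=[19] mem=[17,0,9,0]
After op 10 (pop): stack=[empty] mem=[17,0,9,0]
After op 11 (push 19): stack=[19] mem=[17,0,9,0]
After op 12 (push 13): stack=[19,13] mem=[17,0,9,0]

[19, 13]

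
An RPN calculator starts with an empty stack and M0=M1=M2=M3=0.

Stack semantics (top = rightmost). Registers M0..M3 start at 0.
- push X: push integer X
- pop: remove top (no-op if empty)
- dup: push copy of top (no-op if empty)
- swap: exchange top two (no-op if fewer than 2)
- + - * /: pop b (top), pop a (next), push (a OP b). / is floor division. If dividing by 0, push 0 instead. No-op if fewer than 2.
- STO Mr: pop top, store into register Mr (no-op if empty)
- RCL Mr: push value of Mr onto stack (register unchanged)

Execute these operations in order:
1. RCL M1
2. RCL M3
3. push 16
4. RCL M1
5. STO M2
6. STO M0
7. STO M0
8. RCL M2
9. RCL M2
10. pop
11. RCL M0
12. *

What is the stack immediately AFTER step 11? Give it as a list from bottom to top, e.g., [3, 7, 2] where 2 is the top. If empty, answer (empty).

After op 1 (RCL M1): stack=[0] mem=[0,0,0,0]
After op 2 (RCL M3): stack=[0,0] mem=[0,0,0,0]
After op 3 (push 16): stack=[0,0,16] mem=[0,0,0,0]
After op 4 (RCL M1): stack=[0,0,16,0] mem=[0,0,0,0]
After op 5 (STO M2): stack=[0,0,16] mem=[0,0,0,0]
After op 6 (STO M0): stack=[0,0] mem=[16,0,0,0]
After op 7 (STO M0): stack=[0] mem=[0,0,0,0]
After op 8 (RCL M2): stack=[0,0] mem=[0,0,0,0]
After op 9 (RCL M2): stack=[0,0,0] mem=[0,0,0,0]
After op 10 (pop): stack=[0,0] mem=[0,0,0,0]
After op 11 (RCL M0): stack=[0,0,0] mem=[0,0,0,0]

[0, 0, 0]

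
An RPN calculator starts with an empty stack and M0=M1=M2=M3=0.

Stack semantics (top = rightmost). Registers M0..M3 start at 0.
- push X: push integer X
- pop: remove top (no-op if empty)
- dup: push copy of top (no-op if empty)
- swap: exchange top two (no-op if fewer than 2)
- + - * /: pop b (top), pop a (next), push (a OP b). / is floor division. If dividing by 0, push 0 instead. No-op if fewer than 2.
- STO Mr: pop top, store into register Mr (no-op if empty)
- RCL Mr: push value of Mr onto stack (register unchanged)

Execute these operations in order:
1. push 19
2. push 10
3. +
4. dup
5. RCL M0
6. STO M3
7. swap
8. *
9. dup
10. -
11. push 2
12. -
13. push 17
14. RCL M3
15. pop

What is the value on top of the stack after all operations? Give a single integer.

Answer: 17

Derivation:
After op 1 (push 19): stack=[19] mem=[0,0,0,0]
After op 2 (push 10): stack=[19,10] mem=[0,0,0,0]
After op 3 (+): stack=[29] mem=[0,0,0,0]
After op 4 (dup): stack=[29,29] mem=[0,0,0,0]
After op 5 (RCL M0): stack=[29,29,0] mem=[0,0,0,0]
After op 6 (STO M3): stack=[29,29] mem=[0,0,0,0]
After op 7 (swap): stack=[29,29] mem=[0,0,0,0]
After op 8 (*): stack=[841] mem=[0,0,0,0]
After op 9 (dup): stack=[841,841] mem=[0,0,0,0]
After op 10 (-): stack=[0] mem=[0,0,0,0]
After op 11 (push 2): stack=[0,2] mem=[0,0,0,0]
After op 12 (-): stack=[-2] mem=[0,0,0,0]
After op 13 (push 17): stack=[-2,17] mem=[0,0,0,0]
After op 14 (RCL M3): stack=[-2,17,0] mem=[0,0,0,0]
After op 15 (pop): stack=[-2,17] mem=[0,0,0,0]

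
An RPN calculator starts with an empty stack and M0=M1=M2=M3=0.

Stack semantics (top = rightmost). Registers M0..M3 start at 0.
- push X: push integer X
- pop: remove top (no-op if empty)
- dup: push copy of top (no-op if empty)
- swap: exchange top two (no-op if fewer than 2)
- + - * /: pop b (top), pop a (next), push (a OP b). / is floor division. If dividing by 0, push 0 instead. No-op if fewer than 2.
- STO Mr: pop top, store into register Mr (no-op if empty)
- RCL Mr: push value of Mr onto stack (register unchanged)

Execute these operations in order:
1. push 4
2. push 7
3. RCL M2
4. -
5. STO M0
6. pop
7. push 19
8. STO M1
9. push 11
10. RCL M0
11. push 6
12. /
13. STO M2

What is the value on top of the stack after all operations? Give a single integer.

Answer: 11

Derivation:
After op 1 (push 4): stack=[4] mem=[0,0,0,0]
After op 2 (push 7): stack=[4,7] mem=[0,0,0,0]
After op 3 (RCL M2): stack=[4,7,0] mem=[0,0,0,0]
After op 4 (-): stack=[4,7] mem=[0,0,0,0]
After op 5 (STO M0): stack=[4] mem=[7,0,0,0]
After op 6 (pop): stack=[empty] mem=[7,0,0,0]
After op 7 (push 19): stack=[19] mem=[7,0,0,0]
After op 8 (STO M1): stack=[empty] mem=[7,19,0,0]
After op 9 (push 11): stack=[11] mem=[7,19,0,0]
After op 10 (RCL M0): stack=[11,7] mem=[7,19,0,0]
After op 11 (push 6): stack=[11,7,6] mem=[7,19,0,0]
After op 12 (/): stack=[11,1] mem=[7,19,0,0]
After op 13 (STO M2): stack=[11] mem=[7,19,1,0]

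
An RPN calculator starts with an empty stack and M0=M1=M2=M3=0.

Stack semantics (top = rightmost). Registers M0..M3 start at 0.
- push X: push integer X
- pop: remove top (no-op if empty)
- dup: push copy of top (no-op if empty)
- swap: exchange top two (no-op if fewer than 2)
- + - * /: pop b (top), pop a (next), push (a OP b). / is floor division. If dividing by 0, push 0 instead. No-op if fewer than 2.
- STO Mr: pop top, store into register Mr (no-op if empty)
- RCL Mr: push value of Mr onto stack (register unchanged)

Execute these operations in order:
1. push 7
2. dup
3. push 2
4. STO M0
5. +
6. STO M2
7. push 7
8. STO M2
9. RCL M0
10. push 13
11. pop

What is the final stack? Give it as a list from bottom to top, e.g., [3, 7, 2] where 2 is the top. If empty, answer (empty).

Answer: [2]

Derivation:
After op 1 (push 7): stack=[7] mem=[0,0,0,0]
After op 2 (dup): stack=[7,7] mem=[0,0,0,0]
After op 3 (push 2): stack=[7,7,2] mem=[0,0,0,0]
After op 4 (STO M0): stack=[7,7] mem=[2,0,0,0]
After op 5 (+): stack=[14] mem=[2,0,0,0]
After op 6 (STO M2): stack=[empty] mem=[2,0,14,0]
After op 7 (push 7): stack=[7] mem=[2,0,14,0]
After op 8 (STO M2): stack=[empty] mem=[2,0,7,0]
After op 9 (RCL M0): stack=[2] mem=[2,0,7,0]
After op 10 (push 13): stack=[2,13] mem=[2,0,7,0]
After op 11 (pop): stack=[2] mem=[2,0,7,0]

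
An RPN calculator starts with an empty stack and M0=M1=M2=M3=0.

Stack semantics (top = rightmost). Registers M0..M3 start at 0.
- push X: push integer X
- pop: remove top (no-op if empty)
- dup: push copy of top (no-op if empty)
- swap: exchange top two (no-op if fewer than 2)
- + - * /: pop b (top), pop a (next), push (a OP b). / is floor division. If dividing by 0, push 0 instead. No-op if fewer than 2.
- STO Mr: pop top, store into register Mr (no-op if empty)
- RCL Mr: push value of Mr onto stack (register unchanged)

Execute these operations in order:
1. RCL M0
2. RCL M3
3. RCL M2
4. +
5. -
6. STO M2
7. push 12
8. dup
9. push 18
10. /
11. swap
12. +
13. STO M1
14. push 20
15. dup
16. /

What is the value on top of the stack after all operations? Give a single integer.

Answer: 1

Derivation:
After op 1 (RCL M0): stack=[0] mem=[0,0,0,0]
After op 2 (RCL M3): stack=[0,0] mem=[0,0,0,0]
After op 3 (RCL M2): stack=[0,0,0] mem=[0,0,0,0]
After op 4 (+): stack=[0,0] mem=[0,0,0,0]
After op 5 (-): stack=[0] mem=[0,0,0,0]
After op 6 (STO M2): stack=[empty] mem=[0,0,0,0]
After op 7 (push 12): stack=[12] mem=[0,0,0,0]
After op 8 (dup): stack=[12,12] mem=[0,0,0,0]
After op 9 (push 18): stack=[12,12,18] mem=[0,0,0,0]
After op 10 (/): stack=[12,0] mem=[0,0,0,0]
After op 11 (swap): stack=[0,12] mem=[0,0,0,0]
After op 12 (+): stack=[12] mem=[0,0,0,0]
After op 13 (STO M1): stack=[empty] mem=[0,12,0,0]
After op 14 (push 20): stack=[20] mem=[0,12,0,0]
After op 15 (dup): stack=[20,20] mem=[0,12,0,0]
After op 16 (/): stack=[1] mem=[0,12,0,0]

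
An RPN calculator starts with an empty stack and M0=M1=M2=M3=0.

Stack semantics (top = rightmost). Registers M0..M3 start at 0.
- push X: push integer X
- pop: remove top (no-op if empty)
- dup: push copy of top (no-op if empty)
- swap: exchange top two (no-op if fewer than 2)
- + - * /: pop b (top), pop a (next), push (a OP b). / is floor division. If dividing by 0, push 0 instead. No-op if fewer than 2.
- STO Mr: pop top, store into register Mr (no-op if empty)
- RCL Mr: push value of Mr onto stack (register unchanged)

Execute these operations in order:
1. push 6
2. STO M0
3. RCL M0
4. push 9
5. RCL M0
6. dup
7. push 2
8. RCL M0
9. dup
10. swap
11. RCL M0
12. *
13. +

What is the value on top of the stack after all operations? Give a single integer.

After op 1 (push 6): stack=[6] mem=[0,0,0,0]
After op 2 (STO M0): stack=[empty] mem=[6,0,0,0]
After op 3 (RCL M0): stack=[6] mem=[6,0,0,0]
After op 4 (push 9): stack=[6,9] mem=[6,0,0,0]
After op 5 (RCL M0): stack=[6,9,6] mem=[6,0,0,0]
After op 6 (dup): stack=[6,9,6,6] mem=[6,0,0,0]
After op 7 (push 2): stack=[6,9,6,6,2] mem=[6,0,0,0]
After op 8 (RCL M0): stack=[6,9,6,6,2,6] mem=[6,0,0,0]
After op 9 (dup): stack=[6,9,6,6,2,6,6] mem=[6,0,0,0]
After op 10 (swap): stack=[6,9,6,6,2,6,6] mem=[6,0,0,0]
After op 11 (RCL M0): stack=[6,9,6,6,2,6,6,6] mem=[6,0,0,0]
After op 12 (*): stack=[6,9,6,6,2,6,36] mem=[6,0,0,0]
After op 13 (+): stack=[6,9,6,6,2,42] mem=[6,0,0,0]

Answer: 42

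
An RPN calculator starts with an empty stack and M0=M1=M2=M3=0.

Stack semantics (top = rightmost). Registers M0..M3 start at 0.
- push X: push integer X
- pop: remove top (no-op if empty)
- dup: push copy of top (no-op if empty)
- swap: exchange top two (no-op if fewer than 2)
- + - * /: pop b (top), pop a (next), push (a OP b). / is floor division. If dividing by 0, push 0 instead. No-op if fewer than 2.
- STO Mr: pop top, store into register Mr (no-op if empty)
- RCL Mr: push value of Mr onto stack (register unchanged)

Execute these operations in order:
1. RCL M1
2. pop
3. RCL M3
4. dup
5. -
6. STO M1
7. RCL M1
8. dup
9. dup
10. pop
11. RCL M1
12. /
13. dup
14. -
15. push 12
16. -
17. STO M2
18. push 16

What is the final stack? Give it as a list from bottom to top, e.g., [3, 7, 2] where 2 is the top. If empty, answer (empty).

Answer: [0, 16]

Derivation:
After op 1 (RCL M1): stack=[0] mem=[0,0,0,0]
After op 2 (pop): stack=[empty] mem=[0,0,0,0]
After op 3 (RCL M3): stack=[0] mem=[0,0,0,0]
After op 4 (dup): stack=[0,0] mem=[0,0,0,0]
After op 5 (-): stack=[0] mem=[0,0,0,0]
After op 6 (STO M1): stack=[empty] mem=[0,0,0,0]
After op 7 (RCL M1): stack=[0] mem=[0,0,0,0]
After op 8 (dup): stack=[0,0] mem=[0,0,0,0]
After op 9 (dup): stack=[0,0,0] mem=[0,0,0,0]
After op 10 (pop): stack=[0,0] mem=[0,0,0,0]
After op 11 (RCL M1): stack=[0,0,0] mem=[0,0,0,0]
After op 12 (/): stack=[0,0] mem=[0,0,0,0]
After op 13 (dup): stack=[0,0,0] mem=[0,0,0,0]
After op 14 (-): stack=[0,0] mem=[0,0,0,0]
After op 15 (push 12): stack=[0,0,12] mem=[0,0,0,0]
After op 16 (-): stack=[0,-12] mem=[0,0,0,0]
After op 17 (STO M2): stack=[0] mem=[0,0,-12,0]
After op 18 (push 16): stack=[0,16] mem=[0,0,-12,0]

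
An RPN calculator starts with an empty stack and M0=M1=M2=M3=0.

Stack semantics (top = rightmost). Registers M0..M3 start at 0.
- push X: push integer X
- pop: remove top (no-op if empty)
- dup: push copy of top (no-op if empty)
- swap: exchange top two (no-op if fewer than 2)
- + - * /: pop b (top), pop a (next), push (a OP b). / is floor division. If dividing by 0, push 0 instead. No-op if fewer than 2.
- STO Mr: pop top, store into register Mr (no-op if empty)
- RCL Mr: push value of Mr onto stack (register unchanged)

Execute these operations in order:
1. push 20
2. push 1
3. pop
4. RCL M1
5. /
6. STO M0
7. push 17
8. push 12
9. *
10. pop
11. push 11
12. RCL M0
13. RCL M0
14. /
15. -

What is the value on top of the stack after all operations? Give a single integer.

Answer: 11

Derivation:
After op 1 (push 20): stack=[20] mem=[0,0,0,0]
After op 2 (push 1): stack=[20,1] mem=[0,0,0,0]
After op 3 (pop): stack=[20] mem=[0,0,0,0]
After op 4 (RCL M1): stack=[20,0] mem=[0,0,0,0]
After op 5 (/): stack=[0] mem=[0,0,0,0]
After op 6 (STO M0): stack=[empty] mem=[0,0,0,0]
After op 7 (push 17): stack=[17] mem=[0,0,0,0]
After op 8 (push 12): stack=[17,12] mem=[0,0,0,0]
After op 9 (*): stack=[204] mem=[0,0,0,0]
After op 10 (pop): stack=[empty] mem=[0,0,0,0]
After op 11 (push 11): stack=[11] mem=[0,0,0,0]
After op 12 (RCL M0): stack=[11,0] mem=[0,0,0,0]
After op 13 (RCL M0): stack=[11,0,0] mem=[0,0,0,0]
After op 14 (/): stack=[11,0] mem=[0,0,0,0]
After op 15 (-): stack=[11] mem=[0,0,0,0]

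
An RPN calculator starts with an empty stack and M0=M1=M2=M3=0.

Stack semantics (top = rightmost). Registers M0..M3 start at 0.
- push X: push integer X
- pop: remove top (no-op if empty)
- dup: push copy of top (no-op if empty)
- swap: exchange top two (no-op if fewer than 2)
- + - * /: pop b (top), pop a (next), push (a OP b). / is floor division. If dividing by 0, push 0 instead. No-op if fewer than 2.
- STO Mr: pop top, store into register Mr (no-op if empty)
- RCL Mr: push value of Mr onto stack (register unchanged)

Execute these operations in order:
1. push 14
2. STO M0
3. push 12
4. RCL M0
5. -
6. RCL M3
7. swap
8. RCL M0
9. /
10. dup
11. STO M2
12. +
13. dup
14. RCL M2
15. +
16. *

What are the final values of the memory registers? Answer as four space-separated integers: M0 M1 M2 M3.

After op 1 (push 14): stack=[14] mem=[0,0,0,0]
After op 2 (STO M0): stack=[empty] mem=[14,0,0,0]
After op 3 (push 12): stack=[12] mem=[14,0,0,0]
After op 4 (RCL M0): stack=[12,14] mem=[14,0,0,0]
After op 5 (-): stack=[-2] mem=[14,0,0,0]
After op 6 (RCL M3): stack=[-2,0] mem=[14,0,0,0]
After op 7 (swap): stack=[0,-2] mem=[14,0,0,0]
After op 8 (RCL M0): stack=[0,-2,14] mem=[14,0,0,0]
After op 9 (/): stack=[0,-1] mem=[14,0,0,0]
After op 10 (dup): stack=[0,-1,-1] mem=[14,0,0,0]
After op 11 (STO M2): stack=[0,-1] mem=[14,0,-1,0]
After op 12 (+): stack=[-1] mem=[14,0,-1,0]
After op 13 (dup): stack=[-1,-1] mem=[14,0,-1,0]
After op 14 (RCL M2): stack=[-1,-1,-1] mem=[14,0,-1,0]
After op 15 (+): stack=[-1,-2] mem=[14,0,-1,0]
After op 16 (*): stack=[2] mem=[14,0,-1,0]

Answer: 14 0 -1 0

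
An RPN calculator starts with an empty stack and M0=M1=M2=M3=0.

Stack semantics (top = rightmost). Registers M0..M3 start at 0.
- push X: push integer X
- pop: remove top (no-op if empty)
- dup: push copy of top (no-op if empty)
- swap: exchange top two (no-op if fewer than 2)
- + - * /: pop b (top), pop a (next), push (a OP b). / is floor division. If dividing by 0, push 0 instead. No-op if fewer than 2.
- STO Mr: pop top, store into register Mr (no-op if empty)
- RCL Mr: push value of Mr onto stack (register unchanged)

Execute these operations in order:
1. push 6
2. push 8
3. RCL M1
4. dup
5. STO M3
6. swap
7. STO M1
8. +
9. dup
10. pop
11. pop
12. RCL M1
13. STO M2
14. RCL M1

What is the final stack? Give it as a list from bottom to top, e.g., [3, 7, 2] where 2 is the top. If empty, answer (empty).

After op 1 (push 6): stack=[6] mem=[0,0,0,0]
After op 2 (push 8): stack=[6,8] mem=[0,0,0,0]
After op 3 (RCL M1): stack=[6,8,0] mem=[0,0,0,0]
After op 4 (dup): stack=[6,8,0,0] mem=[0,0,0,0]
After op 5 (STO M3): stack=[6,8,0] mem=[0,0,0,0]
After op 6 (swap): stack=[6,0,8] mem=[0,0,0,0]
After op 7 (STO M1): stack=[6,0] mem=[0,8,0,0]
After op 8 (+): stack=[6] mem=[0,8,0,0]
After op 9 (dup): stack=[6,6] mem=[0,8,0,0]
After op 10 (pop): stack=[6] mem=[0,8,0,0]
After op 11 (pop): stack=[empty] mem=[0,8,0,0]
After op 12 (RCL M1): stack=[8] mem=[0,8,0,0]
After op 13 (STO M2): stack=[empty] mem=[0,8,8,0]
After op 14 (RCL M1): stack=[8] mem=[0,8,8,0]

Answer: [8]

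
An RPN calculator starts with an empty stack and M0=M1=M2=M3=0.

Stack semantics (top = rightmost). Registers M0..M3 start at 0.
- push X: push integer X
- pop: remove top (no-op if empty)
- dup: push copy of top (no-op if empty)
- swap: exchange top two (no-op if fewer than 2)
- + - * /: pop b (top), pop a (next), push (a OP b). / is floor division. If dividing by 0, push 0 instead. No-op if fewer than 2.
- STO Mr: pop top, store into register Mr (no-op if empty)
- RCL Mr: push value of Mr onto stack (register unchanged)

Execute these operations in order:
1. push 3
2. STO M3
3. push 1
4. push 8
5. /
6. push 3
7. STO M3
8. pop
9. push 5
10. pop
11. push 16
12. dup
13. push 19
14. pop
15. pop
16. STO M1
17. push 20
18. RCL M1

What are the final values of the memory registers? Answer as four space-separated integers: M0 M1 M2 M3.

Answer: 0 16 0 3

Derivation:
After op 1 (push 3): stack=[3] mem=[0,0,0,0]
After op 2 (STO M3): stack=[empty] mem=[0,0,0,3]
After op 3 (push 1): stack=[1] mem=[0,0,0,3]
After op 4 (push 8): stack=[1,8] mem=[0,0,0,3]
After op 5 (/): stack=[0] mem=[0,0,0,3]
After op 6 (push 3): stack=[0,3] mem=[0,0,0,3]
After op 7 (STO M3): stack=[0] mem=[0,0,0,3]
After op 8 (pop): stack=[empty] mem=[0,0,0,3]
After op 9 (push 5): stack=[5] mem=[0,0,0,3]
After op 10 (pop): stack=[empty] mem=[0,0,0,3]
After op 11 (push 16): stack=[16] mem=[0,0,0,3]
After op 12 (dup): stack=[16,16] mem=[0,0,0,3]
After op 13 (push 19): stack=[16,16,19] mem=[0,0,0,3]
After op 14 (pop): stack=[16,16] mem=[0,0,0,3]
After op 15 (pop): stack=[16] mem=[0,0,0,3]
After op 16 (STO M1): stack=[empty] mem=[0,16,0,3]
After op 17 (push 20): stack=[20] mem=[0,16,0,3]
After op 18 (RCL M1): stack=[20,16] mem=[0,16,0,3]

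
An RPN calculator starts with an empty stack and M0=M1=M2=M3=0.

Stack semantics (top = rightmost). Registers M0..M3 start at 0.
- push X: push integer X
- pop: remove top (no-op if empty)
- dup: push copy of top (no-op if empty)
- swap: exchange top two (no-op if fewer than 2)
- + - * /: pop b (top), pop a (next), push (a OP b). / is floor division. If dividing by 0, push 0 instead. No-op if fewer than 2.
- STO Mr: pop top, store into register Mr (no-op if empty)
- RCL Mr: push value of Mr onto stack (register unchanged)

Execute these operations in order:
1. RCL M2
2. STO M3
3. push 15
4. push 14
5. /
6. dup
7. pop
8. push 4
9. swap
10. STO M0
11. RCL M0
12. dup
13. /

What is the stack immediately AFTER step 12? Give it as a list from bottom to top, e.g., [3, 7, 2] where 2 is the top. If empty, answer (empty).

After op 1 (RCL M2): stack=[0] mem=[0,0,0,0]
After op 2 (STO M3): stack=[empty] mem=[0,0,0,0]
After op 3 (push 15): stack=[15] mem=[0,0,0,0]
After op 4 (push 14): stack=[15,14] mem=[0,0,0,0]
After op 5 (/): stack=[1] mem=[0,0,0,0]
After op 6 (dup): stack=[1,1] mem=[0,0,0,0]
After op 7 (pop): stack=[1] mem=[0,0,0,0]
After op 8 (push 4): stack=[1,4] mem=[0,0,0,0]
After op 9 (swap): stack=[4,1] mem=[0,0,0,0]
After op 10 (STO M0): stack=[4] mem=[1,0,0,0]
After op 11 (RCL M0): stack=[4,1] mem=[1,0,0,0]
After op 12 (dup): stack=[4,1,1] mem=[1,0,0,0]

[4, 1, 1]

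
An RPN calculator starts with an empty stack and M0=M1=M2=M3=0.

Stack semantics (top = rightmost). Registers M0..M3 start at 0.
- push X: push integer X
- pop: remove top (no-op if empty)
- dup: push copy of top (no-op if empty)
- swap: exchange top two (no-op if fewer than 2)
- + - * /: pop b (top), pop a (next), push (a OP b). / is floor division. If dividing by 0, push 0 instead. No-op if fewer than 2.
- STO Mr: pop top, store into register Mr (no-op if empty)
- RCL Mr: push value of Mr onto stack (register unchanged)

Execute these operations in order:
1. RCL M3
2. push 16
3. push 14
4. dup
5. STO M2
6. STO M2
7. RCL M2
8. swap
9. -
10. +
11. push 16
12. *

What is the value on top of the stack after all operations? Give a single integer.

Answer: -32

Derivation:
After op 1 (RCL M3): stack=[0] mem=[0,0,0,0]
After op 2 (push 16): stack=[0,16] mem=[0,0,0,0]
After op 3 (push 14): stack=[0,16,14] mem=[0,0,0,0]
After op 4 (dup): stack=[0,16,14,14] mem=[0,0,0,0]
After op 5 (STO M2): stack=[0,16,14] mem=[0,0,14,0]
After op 6 (STO M2): stack=[0,16] mem=[0,0,14,0]
After op 7 (RCL M2): stack=[0,16,14] mem=[0,0,14,0]
After op 8 (swap): stack=[0,14,16] mem=[0,0,14,0]
After op 9 (-): stack=[0,-2] mem=[0,0,14,0]
After op 10 (+): stack=[-2] mem=[0,0,14,0]
After op 11 (push 16): stack=[-2,16] mem=[0,0,14,0]
After op 12 (*): stack=[-32] mem=[0,0,14,0]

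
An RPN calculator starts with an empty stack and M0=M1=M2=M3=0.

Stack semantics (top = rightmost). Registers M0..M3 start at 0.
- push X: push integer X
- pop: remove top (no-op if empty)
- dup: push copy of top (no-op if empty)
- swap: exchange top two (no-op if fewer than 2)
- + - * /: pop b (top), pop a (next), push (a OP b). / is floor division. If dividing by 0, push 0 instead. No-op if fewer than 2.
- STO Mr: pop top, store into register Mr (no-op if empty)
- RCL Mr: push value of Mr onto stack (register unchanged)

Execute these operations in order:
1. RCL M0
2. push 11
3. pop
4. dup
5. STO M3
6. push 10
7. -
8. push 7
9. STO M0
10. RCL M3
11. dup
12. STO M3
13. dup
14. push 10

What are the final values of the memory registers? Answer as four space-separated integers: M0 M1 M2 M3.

After op 1 (RCL M0): stack=[0] mem=[0,0,0,0]
After op 2 (push 11): stack=[0,11] mem=[0,0,0,0]
After op 3 (pop): stack=[0] mem=[0,0,0,0]
After op 4 (dup): stack=[0,0] mem=[0,0,0,0]
After op 5 (STO M3): stack=[0] mem=[0,0,0,0]
After op 6 (push 10): stack=[0,10] mem=[0,0,0,0]
After op 7 (-): stack=[-10] mem=[0,0,0,0]
After op 8 (push 7): stack=[-10,7] mem=[0,0,0,0]
After op 9 (STO M0): stack=[-10] mem=[7,0,0,0]
After op 10 (RCL M3): stack=[-10,0] mem=[7,0,0,0]
After op 11 (dup): stack=[-10,0,0] mem=[7,0,0,0]
After op 12 (STO M3): stack=[-10,0] mem=[7,0,0,0]
After op 13 (dup): stack=[-10,0,0] mem=[7,0,0,0]
After op 14 (push 10): stack=[-10,0,0,10] mem=[7,0,0,0]

Answer: 7 0 0 0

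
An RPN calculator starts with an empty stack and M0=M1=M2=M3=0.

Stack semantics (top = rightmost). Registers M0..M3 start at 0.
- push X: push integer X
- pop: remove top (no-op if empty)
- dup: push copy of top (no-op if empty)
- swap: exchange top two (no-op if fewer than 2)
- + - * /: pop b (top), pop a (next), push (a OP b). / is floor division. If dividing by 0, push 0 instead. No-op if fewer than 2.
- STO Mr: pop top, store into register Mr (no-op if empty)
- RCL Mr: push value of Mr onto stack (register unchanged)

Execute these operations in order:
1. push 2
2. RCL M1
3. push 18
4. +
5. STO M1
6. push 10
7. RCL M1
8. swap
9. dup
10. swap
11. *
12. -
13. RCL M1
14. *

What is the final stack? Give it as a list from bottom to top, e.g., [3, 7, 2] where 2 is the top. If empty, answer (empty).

Answer: [2, -1476]

Derivation:
After op 1 (push 2): stack=[2] mem=[0,0,0,0]
After op 2 (RCL M1): stack=[2,0] mem=[0,0,0,0]
After op 3 (push 18): stack=[2,0,18] mem=[0,0,0,0]
After op 4 (+): stack=[2,18] mem=[0,0,0,0]
After op 5 (STO M1): stack=[2] mem=[0,18,0,0]
After op 6 (push 10): stack=[2,10] mem=[0,18,0,0]
After op 7 (RCL M1): stack=[2,10,18] mem=[0,18,0,0]
After op 8 (swap): stack=[2,18,10] mem=[0,18,0,0]
After op 9 (dup): stack=[2,18,10,10] mem=[0,18,0,0]
After op 10 (swap): stack=[2,18,10,10] mem=[0,18,0,0]
After op 11 (*): stack=[2,18,100] mem=[0,18,0,0]
After op 12 (-): stack=[2,-82] mem=[0,18,0,0]
After op 13 (RCL M1): stack=[2,-82,18] mem=[0,18,0,0]
After op 14 (*): stack=[2,-1476] mem=[0,18,0,0]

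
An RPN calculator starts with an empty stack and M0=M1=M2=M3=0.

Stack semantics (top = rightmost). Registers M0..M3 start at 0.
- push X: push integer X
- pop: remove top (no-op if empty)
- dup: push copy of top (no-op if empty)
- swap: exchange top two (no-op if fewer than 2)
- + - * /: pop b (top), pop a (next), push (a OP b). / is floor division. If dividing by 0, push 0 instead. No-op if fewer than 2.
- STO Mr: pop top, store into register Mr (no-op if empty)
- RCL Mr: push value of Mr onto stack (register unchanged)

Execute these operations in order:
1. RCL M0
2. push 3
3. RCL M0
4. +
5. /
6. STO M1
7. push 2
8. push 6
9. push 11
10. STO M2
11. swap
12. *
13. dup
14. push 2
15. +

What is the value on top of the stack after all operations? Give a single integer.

Answer: 14

Derivation:
After op 1 (RCL M0): stack=[0] mem=[0,0,0,0]
After op 2 (push 3): stack=[0,3] mem=[0,0,0,0]
After op 3 (RCL M0): stack=[0,3,0] mem=[0,0,0,0]
After op 4 (+): stack=[0,3] mem=[0,0,0,0]
After op 5 (/): stack=[0] mem=[0,0,0,0]
After op 6 (STO M1): stack=[empty] mem=[0,0,0,0]
After op 7 (push 2): stack=[2] mem=[0,0,0,0]
After op 8 (push 6): stack=[2,6] mem=[0,0,0,0]
After op 9 (push 11): stack=[2,6,11] mem=[0,0,0,0]
After op 10 (STO M2): stack=[2,6] mem=[0,0,11,0]
After op 11 (swap): stack=[6,2] mem=[0,0,11,0]
After op 12 (*): stack=[12] mem=[0,0,11,0]
After op 13 (dup): stack=[12,12] mem=[0,0,11,0]
After op 14 (push 2): stack=[12,12,2] mem=[0,0,11,0]
After op 15 (+): stack=[12,14] mem=[0,0,11,0]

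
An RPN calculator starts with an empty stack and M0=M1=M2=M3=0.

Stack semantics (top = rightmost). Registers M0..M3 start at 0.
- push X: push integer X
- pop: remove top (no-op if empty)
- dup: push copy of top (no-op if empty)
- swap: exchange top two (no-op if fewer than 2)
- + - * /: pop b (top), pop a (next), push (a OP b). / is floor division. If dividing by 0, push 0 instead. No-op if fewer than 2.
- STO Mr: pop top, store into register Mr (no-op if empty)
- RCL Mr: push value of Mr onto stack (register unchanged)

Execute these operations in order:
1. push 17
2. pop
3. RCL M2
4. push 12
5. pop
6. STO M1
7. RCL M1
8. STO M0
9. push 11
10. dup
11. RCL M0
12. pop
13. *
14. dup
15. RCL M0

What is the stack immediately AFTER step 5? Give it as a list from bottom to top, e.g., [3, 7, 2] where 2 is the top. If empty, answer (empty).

After op 1 (push 17): stack=[17] mem=[0,0,0,0]
After op 2 (pop): stack=[empty] mem=[0,0,0,0]
After op 3 (RCL M2): stack=[0] mem=[0,0,0,0]
After op 4 (push 12): stack=[0,12] mem=[0,0,0,0]
After op 5 (pop): stack=[0] mem=[0,0,0,0]

[0]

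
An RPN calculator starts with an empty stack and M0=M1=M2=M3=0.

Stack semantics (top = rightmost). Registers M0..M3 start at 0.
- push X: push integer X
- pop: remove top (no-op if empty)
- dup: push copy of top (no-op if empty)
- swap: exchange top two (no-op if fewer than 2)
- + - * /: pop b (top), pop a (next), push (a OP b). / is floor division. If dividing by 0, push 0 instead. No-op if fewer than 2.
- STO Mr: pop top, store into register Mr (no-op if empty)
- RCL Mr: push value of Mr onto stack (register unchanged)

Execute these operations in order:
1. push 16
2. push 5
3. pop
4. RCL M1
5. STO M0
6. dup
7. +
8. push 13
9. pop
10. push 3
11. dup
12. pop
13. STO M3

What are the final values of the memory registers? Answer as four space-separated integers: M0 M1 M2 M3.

After op 1 (push 16): stack=[16] mem=[0,0,0,0]
After op 2 (push 5): stack=[16,5] mem=[0,0,0,0]
After op 3 (pop): stack=[16] mem=[0,0,0,0]
After op 4 (RCL M1): stack=[16,0] mem=[0,0,0,0]
After op 5 (STO M0): stack=[16] mem=[0,0,0,0]
After op 6 (dup): stack=[16,16] mem=[0,0,0,0]
After op 7 (+): stack=[32] mem=[0,0,0,0]
After op 8 (push 13): stack=[32,13] mem=[0,0,0,0]
After op 9 (pop): stack=[32] mem=[0,0,0,0]
After op 10 (push 3): stack=[32,3] mem=[0,0,0,0]
After op 11 (dup): stack=[32,3,3] mem=[0,0,0,0]
After op 12 (pop): stack=[32,3] mem=[0,0,0,0]
After op 13 (STO M3): stack=[32] mem=[0,0,0,3]

Answer: 0 0 0 3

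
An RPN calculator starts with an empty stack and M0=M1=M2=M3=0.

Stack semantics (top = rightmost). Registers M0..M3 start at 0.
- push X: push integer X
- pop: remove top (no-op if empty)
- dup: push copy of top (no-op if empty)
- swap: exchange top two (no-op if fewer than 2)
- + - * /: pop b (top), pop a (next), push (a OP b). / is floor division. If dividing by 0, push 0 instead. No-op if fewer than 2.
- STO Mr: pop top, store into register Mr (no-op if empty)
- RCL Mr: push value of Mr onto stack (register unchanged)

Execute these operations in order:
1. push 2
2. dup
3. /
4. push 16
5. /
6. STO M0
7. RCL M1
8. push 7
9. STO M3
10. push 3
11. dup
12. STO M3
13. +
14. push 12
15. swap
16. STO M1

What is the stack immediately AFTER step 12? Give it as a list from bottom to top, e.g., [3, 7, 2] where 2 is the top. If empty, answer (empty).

After op 1 (push 2): stack=[2] mem=[0,0,0,0]
After op 2 (dup): stack=[2,2] mem=[0,0,0,0]
After op 3 (/): stack=[1] mem=[0,0,0,0]
After op 4 (push 16): stack=[1,16] mem=[0,0,0,0]
After op 5 (/): stack=[0] mem=[0,0,0,0]
After op 6 (STO M0): stack=[empty] mem=[0,0,0,0]
After op 7 (RCL M1): stack=[0] mem=[0,0,0,0]
After op 8 (push 7): stack=[0,7] mem=[0,0,0,0]
After op 9 (STO M3): stack=[0] mem=[0,0,0,7]
After op 10 (push 3): stack=[0,3] mem=[0,0,0,7]
After op 11 (dup): stack=[0,3,3] mem=[0,0,0,7]
After op 12 (STO M3): stack=[0,3] mem=[0,0,0,3]

[0, 3]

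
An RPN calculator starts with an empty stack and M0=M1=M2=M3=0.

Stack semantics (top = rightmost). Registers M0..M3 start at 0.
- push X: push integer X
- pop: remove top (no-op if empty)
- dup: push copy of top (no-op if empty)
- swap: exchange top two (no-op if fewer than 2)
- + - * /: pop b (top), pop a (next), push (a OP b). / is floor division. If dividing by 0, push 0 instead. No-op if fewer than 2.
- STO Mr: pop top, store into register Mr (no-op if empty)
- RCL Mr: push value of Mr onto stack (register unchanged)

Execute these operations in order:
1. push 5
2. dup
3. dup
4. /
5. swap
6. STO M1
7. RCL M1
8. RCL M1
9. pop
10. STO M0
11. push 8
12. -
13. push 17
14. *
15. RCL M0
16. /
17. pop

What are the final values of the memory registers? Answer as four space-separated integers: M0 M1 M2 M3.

Answer: 5 5 0 0

Derivation:
After op 1 (push 5): stack=[5] mem=[0,0,0,0]
After op 2 (dup): stack=[5,5] mem=[0,0,0,0]
After op 3 (dup): stack=[5,5,5] mem=[0,0,0,0]
After op 4 (/): stack=[5,1] mem=[0,0,0,0]
After op 5 (swap): stack=[1,5] mem=[0,0,0,0]
After op 6 (STO M1): stack=[1] mem=[0,5,0,0]
After op 7 (RCL M1): stack=[1,5] mem=[0,5,0,0]
After op 8 (RCL M1): stack=[1,5,5] mem=[0,5,0,0]
After op 9 (pop): stack=[1,5] mem=[0,5,0,0]
After op 10 (STO M0): stack=[1] mem=[5,5,0,0]
After op 11 (push 8): stack=[1,8] mem=[5,5,0,0]
After op 12 (-): stack=[-7] mem=[5,5,0,0]
After op 13 (push 17): stack=[-7,17] mem=[5,5,0,0]
After op 14 (*): stack=[-119] mem=[5,5,0,0]
After op 15 (RCL M0): stack=[-119,5] mem=[5,5,0,0]
After op 16 (/): stack=[-24] mem=[5,5,0,0]
After op 17 (pop): stack=[empty] mem=[5,5,0,0]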